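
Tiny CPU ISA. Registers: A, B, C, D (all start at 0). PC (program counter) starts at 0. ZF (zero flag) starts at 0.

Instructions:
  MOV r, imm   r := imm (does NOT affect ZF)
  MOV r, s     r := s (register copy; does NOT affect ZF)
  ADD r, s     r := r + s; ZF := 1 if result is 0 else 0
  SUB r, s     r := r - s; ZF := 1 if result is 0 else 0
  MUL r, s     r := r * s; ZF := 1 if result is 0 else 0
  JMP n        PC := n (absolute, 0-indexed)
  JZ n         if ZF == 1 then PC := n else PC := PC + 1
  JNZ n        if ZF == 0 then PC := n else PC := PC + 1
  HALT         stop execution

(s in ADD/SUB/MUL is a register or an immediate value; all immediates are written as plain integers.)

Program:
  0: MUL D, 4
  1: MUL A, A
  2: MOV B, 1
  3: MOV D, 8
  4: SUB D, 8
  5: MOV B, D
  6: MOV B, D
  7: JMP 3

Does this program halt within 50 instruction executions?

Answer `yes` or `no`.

Step 1: PC=0 exec 'MUL D, 4'. After: A=0 B=0 C=0 D=0 ZF=1 PC=1
Step 2: PC=1 exec 'MUL A, A'. After: A=0 B=0 C=0 D=0 ZF=1 PC=2
Step 3: PC=2 exec 'MOV B, 1'. After: A=0 B=1 C=0 D=0 ZF=1 PC=3
Step 4: PC=3 exec 'MOV D, 8'. After: A=0 B=1 C=0 D=8 ZF=1 PC=4
Step 5: PC=4 exec 'SUB D, 8'. After: A=0 B=1 C=0 D=0 ZF=1 PC=5
Step 6: PC=5 exec 'MOV B, D'. After: A=0 B=0 C=0 D=0 ZF=1 PC=6
Step 7: PC=6 exec 'MOV B, D'. After: A=0 B=0 C=0 D=0 ZF=1 PC=7
Step 8: PC=7 exec 'JMP 3'. After: A=0 B=0 C=0 D=0 ZF=1 PC=3
Step 9: PC=3 exec 'MOV D, 8'. After: A=0 B=0 C=0 D=8 ZF=1 PC=4
Step 10: PC=4 exec 'SUB D, 8'. After: A=0 B=0 C=0 D=0 ZF=1 PC=5
Step 11: PC=5 exec 'MOV B, D'. After: A=0 B=0 C=0 D=0 ZF=1 PC=6
State after step 11 equals state after step 6: the program is in a cycle of length 5 and will never halt.

Answer: no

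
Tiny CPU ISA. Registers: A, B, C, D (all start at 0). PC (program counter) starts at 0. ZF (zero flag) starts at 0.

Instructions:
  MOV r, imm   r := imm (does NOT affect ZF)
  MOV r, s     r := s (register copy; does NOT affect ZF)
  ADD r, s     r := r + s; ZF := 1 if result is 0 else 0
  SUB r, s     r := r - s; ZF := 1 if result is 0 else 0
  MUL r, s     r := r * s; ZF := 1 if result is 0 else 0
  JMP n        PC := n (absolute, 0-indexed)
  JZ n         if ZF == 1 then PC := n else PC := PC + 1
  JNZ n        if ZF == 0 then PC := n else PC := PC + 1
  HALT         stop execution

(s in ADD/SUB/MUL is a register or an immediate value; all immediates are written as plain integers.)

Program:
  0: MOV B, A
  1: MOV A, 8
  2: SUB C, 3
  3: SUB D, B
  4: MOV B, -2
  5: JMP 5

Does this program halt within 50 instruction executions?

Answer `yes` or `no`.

Answer: no

Derivation:
Step 1: PC=0 exec 'MOV B, A'. After: A=0 B=0 C=0 D=0 ZF=0 PC=1
Step 2: PC=1 exec 'MOV A, 8'. After: A=8 B=0 C=0 D=0 ZF=0 PC=2
Step 3: PC=2 exec 'SUB C, 3'. After: A=8 B=0 C=-3 D=0 ZF=0 PC=3
Step 4: PC=3 exec 'SUB D, B'. After: A=8 B=0 C=-3 D=0 ZF=1 PC=4
Step 5: PC=4 exec 'MOV B, -2'. After: A=8 B=-2 C=-3 D=0 ZF=1 PC=5
Step 6: PC=5 exec 'JMP 5'. After: A=8 B=-2 C=-3 D=0 ZF=1 PC=5
State after step 6 equals state after step 5: the program is in a cycle of length 1 and will never halt.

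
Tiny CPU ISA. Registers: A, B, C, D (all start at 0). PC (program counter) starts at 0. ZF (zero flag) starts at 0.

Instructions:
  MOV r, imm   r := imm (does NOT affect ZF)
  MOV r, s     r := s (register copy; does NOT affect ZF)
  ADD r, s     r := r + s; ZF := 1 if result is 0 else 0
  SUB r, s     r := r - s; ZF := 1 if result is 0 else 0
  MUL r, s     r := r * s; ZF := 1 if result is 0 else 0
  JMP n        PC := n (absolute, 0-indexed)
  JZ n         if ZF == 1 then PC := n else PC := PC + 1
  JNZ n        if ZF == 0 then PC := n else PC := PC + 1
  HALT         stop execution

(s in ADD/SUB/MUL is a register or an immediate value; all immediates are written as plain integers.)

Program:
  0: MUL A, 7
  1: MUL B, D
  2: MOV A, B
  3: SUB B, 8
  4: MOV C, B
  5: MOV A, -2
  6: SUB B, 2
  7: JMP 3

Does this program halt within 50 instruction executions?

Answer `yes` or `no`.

Answer: no

Derivation:
Step 1: PC=0 exec 'MUL A, 7'. After: A=0 B=0 C=0 D=0 ZF=1 PC=1
Step 2: PC=1 exec 'MUL B, D'. After: A=0 B=0 C=0 D=0 ZF=1 PC=2
Step 3: PC=2 exec 'MOV A, B'. After: A=0 B=0 C=0 D=0 ZF=1 PC=3
Step 4: PC=3 exec 'SUB B, 8'. After: A=0 B=-8 C=0 D=0 ZF=0 PC=4
Step 5: PC=4 exec 'MOV C, B'. After: A=0 B=-8 C=-8 D=0 ZF=0 PC=5
Step 6: PC=5 exec 'MOV A, -2'. After: A=-2 B=-8 C=-8 D=0 ZF=0 PC=6
Step 7: PC=6 exec 'SUB B, 2'. After: A=-2 B=-10 C=-8 D=0 ZF=0 PC=7
Step 8: PC=7 exec 'JMP 3'. After: A=-2 B=-10 C=-8 D=0 ZF=0 PC=3
Step 9: PC=3 exec 'SUB B, 8'. After: A=-2 B=-18 C=-8 D=0 ZF=0 PC=4
Step 10: PC=4 exec 'MOV C, B'. After: A=-2 B=-18 C=-18 D=0 ZF=0 PC=5
Step 11: PC=5 exec 'MOV A, -2'. After: A=-2 B=-18 C=-18 D=0 ZF=0 PC=6
Step 12: PC=6 exec 'SUB B, 2'. After: A=-2 B=-20 C=-18 D=0 ZF=0 PC=7
Step 13: PC=7 exec 'JMP 3'. After: A=-2 B=-20 C=-18 D=0 ZF=0 PC=3
Step 14: PC=3 exec 'SUB B, 8'. After: A=-2 B=-28 C=-18 D=0 ZF=0 PC=4
Step 15: PC=4 exec 'MOV C, B'. After: A=-2 B=-28 C=-28 D=0 ZF=0 PC=5
After 50 steps: not halted. PC revisits the same instructions with no path to HALT; will never halt.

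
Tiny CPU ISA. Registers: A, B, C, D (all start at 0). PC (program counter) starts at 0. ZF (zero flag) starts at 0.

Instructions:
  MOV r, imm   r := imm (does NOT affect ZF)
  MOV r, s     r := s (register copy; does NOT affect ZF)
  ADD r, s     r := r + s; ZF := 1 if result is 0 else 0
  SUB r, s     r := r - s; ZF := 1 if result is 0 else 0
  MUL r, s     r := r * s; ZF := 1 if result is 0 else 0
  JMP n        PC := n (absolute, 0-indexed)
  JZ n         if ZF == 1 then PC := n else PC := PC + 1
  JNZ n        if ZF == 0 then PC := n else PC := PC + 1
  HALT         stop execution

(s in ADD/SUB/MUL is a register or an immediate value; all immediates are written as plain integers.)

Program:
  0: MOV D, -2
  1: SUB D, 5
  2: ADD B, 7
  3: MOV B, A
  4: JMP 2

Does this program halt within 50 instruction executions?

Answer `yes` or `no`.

Answer: no

Derivation:
Step 1: PC=0 exec 'MOV D, -2'. After: A=0 B=0 C=0 D=-2 ZF=0 PC=1
Step 2: PC=1 exec 'SUB D, 5'. After: A=0 B=0 C=0 D=-7 ZF=0 PC=2
Step 3: PC=2 exec 'ADD B, 7'. After: A=0 B=7 C=0 D=-7 ZF=0 PC=3
Step 4: PC=3 exec 'MOV B, A'. After: A=0 B=0 C=0 D=-7 ZF=0 PC=4
Step 5: PC=4 exec 'JMP 2'. After: A=0 B=0 C=0 D=-7 ZF=0 PC=2
State after step 5 equals state after step 2: the program is in a cycle of length 3 and will never halt.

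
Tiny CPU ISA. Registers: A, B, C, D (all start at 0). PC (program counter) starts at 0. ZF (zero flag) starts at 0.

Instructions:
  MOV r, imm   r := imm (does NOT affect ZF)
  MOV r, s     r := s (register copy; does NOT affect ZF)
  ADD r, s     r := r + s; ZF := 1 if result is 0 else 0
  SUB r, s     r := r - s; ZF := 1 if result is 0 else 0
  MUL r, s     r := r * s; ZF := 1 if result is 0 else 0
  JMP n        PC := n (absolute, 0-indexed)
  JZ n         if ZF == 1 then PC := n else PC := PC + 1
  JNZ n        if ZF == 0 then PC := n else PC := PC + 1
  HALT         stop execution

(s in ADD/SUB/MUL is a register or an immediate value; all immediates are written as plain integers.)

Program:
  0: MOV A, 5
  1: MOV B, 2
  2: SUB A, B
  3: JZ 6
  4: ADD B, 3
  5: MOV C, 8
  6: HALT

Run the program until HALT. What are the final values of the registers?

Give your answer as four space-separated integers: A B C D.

Answer: 3 5 8 0

Derivation:
Step 1: PC=0 exec 'MOV A, 5'. After: A=5 B=0 C=0 D=0 ZF=0 PC=1
Step 2: PC=1 exec 'MOV B, 2'. After: A=5 B=2 C=0 D=0 ZF=0 PC=2
Step 3: PC=2 exec 'SUB A, B'. After: A=3 B=2 C=0 D=0 ZF=0 PC=3
Step 4: PC=3 exec 'JZ 6'. After: A=3 B=2 C=0 D=0 ZF=0 PC=4
Step 5: PC=4 exec 'ADD B, 3'. After: A=3 B=5 C=0 D=0 ZF=0 PC=5
Step 6: PC=5 exec 'MOV C, 8'. After: A=3 B=5 C=8 D=0 ZF=0 PC=6
Step 7: PC=6 exec 'HALT'. After: A=3 B=5 C=8 D=0 ZF=0 PC=6 HALTED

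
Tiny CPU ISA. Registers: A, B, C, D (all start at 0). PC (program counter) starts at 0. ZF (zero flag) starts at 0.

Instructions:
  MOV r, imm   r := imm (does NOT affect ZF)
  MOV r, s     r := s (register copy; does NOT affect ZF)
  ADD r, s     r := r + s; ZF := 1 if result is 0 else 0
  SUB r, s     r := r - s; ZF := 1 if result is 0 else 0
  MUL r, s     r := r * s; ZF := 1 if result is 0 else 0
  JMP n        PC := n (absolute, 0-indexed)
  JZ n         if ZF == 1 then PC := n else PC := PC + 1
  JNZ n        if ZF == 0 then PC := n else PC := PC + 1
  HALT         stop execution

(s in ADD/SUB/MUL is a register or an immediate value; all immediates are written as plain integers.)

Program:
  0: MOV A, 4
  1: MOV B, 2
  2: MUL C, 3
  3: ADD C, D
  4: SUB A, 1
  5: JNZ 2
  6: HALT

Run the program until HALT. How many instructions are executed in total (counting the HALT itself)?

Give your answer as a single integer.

Answer: 19

Derivation:
Step 1: PC=0 exec 'MOV A, 4'. After: A=4 B=0 C=0 D=0 ZF=0 PC=1
Step 2: PC=1 exec 'MOV B, 2'. After: A=4 B=2 C=0 D=0 ZF=0 PC=2
Step 3: PC=2 exec 'MUL C, 3'. After: A=4 B=2 C=0 D=0 ZF=1 PC=3
Step 4: PC=3 exec 'ADD C, D'. After: A=4 B=2 C=0 D=0 ZF=1 PC=4
Step 5: PC=4 exec 'SUB A, 1'. After: A=3 B=2 C=0 D=0 ZF=0 PC=5
Step 6: PC=5 exec 'JNZ 2'. After: A=3 B=2 C=0 D=0 ZF=0 PC=2
Step 7: PC=2 exec 'MUL C, 3'. After: A=3 B=2 C=0 D=0 ZF=1 PC=3
Step 8: PC=3 exec 'ADD C, D'. After: A=3 B=2 C=0 D=0 ZF=1 PC=4
Step 9: PC=4 exec 'SUB A, 1'. After: A=2 B=2 C=0 D=0 ZF=0 PC=5
Step 10: PC=5 exec 'JNZ 2'. After: A=2 B=2 C=0 D=0 ZF=0 PC=2
Step 11: PC=2 exec 'MUL C, 3'. After: A=2 B=2 C=0 D=0 ZF=1 PC=3
Step 12: PC=3 exec 'ADD C, D'. After: A=2 B=2 C=0 D=0 ZF=1 PC=4
Step 13: PC=4 exec 'SUB A, 1'. After: A=1 B=2 C=0 D=0 ZF=0 PC=5
Step 14: PC=5 exec 'JNZ 2'. After: A=1 B=2 C=0 D=0 ZF=0 PC=2
Step 15: PC=2 exec 'MUL C, 3'. After: A=1 B=2 C=0 D=0 ZF=1 PC=3
Step 16: PC=3 exec 'ADD C, D'. After: A=1 B=2 C=0 D=0 ZF=1 PC=4
Step 17: PC=4 exec 'SUB A, 1'. After: A=0 B=2 C=0 D=0 ZF=1 PC=5
Step 18: PC=5 exec 'JNZ 2'. After: A=0 B=2 C=0 D=0 ZF=1 PC=6
Step 19: PC=6 exec 'HALT'. After: A=0 B=2 C=0 D=0 ZF=1 PC=6 HALTED
Total instructions executed: 19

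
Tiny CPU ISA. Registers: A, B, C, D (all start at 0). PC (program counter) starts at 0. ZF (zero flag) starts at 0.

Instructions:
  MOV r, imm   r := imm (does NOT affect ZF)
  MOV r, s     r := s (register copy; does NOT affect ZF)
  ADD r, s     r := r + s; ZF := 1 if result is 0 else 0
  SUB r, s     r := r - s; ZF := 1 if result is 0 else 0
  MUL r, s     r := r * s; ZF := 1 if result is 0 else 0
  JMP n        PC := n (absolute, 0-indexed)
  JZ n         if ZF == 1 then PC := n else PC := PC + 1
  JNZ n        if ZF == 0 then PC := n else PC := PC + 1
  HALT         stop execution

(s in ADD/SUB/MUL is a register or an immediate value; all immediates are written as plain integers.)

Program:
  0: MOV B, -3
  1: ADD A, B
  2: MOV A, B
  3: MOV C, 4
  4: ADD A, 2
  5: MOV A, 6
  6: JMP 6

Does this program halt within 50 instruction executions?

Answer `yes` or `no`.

Step 1: PC=0 exec 'MOV B, -3'. After: A=0 B=-3 C=0 D=0 ZF=0 PC=1
Step 2: PC=1 exec 'ADD A, B'. After: A=-3 B=-3 C=0 D=0 ZF=0 PC=2
Step 3: PC=2 exec 'MOV A, B'. After: A=-3 B=-3 C=0 D=0 ZF=0 PC=3
Step 4: PC=3 exec 'MOV C, 4'. After: A=-3 B=-3 C=4 D=0 ZF=0 PC=4
Step 5: PC=4 exec 'ADD A, 2'. After: A=-1 B=-3 C=4 D=0 ZF=0 PC=5
Step 6: PC=5 exec 'MOV A, 6'. After: A=6 B=-3 C=4 D=0 ZF=0 PC=6
Step 7: PC=6 exec 'JMP 6'. After: A=6 B=-3 C=4 D=0 ZF=0 PC=6
State after step 7 equals state after step 6: the program is in a cycle of length 1 and will never halt.

Answer: no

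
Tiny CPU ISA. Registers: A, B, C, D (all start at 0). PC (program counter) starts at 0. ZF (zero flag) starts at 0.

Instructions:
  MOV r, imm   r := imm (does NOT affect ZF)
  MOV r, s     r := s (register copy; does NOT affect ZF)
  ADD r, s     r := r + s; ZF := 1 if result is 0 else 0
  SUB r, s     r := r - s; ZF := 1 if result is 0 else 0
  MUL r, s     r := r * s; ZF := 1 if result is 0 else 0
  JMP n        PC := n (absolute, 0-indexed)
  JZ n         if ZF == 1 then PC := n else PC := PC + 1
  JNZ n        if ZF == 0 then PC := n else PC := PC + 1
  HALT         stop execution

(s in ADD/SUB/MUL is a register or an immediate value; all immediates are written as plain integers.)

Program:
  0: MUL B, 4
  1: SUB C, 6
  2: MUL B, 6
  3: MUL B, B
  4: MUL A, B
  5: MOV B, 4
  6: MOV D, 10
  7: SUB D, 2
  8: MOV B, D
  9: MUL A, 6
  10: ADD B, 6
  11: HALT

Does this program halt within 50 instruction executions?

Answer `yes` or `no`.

Answer: yes

Derivation:
Step 1: PC=0 exec 'MUL B, 4'. After: A=0 B=0 C=0 D=0 ZF=1 PC=1
Step 2: PC=1 exec 'SUB C, 6'. After: A=0 B=0 C=-6 D=0 ZF=0 PC=2
Step 3: PC=2 exec 'MUL B, 6'. After: A=0 B=0 C=-6 D=0 ZF=1 PC=3
Step 4: PC=3 exec 'MUL B, B'. After: A=0 B=0 C=-6 D=0 ZF=1 PC=4
Step 5: PC=4 exec 'MUL A, B'. After: A=0 B=0 C=-6 D=0 ZF=1 PC=5
Step 6: PC=5 exec 'MOV B, 4'. After: A=0 B=4 C=-6 D=0 ZF=1 PC=6
Step 7: PC=6 exec 'MOV D, 10'. After: A=0 B=4 C=-6 D=10 ZF=1 PC=7
Step 8: PC=7 exec 'SUB D, 2'. After: A=0 B=4 C=-6 D=8 ZF=0 PC=8
Step 9: PC=8 exec 'MOV B, D'. After: A=0 B=8 C=-6 D=8 ZF=0 PC=9
Step 10: PC=9 exec 'MUL A, 6'. After: A=0 B=8 C=-6 D=8 ZF=1 PC=10
Step 11: PC=10 exec 'ADD B, 6'. After: A=0 B=14 C=-6 D=8 ZF=0 PC=11
Step 12: PC=11 exec 'HALT'. After: A=0 B=14 C=-6 D=8 ZF=0 PC=11 HALTED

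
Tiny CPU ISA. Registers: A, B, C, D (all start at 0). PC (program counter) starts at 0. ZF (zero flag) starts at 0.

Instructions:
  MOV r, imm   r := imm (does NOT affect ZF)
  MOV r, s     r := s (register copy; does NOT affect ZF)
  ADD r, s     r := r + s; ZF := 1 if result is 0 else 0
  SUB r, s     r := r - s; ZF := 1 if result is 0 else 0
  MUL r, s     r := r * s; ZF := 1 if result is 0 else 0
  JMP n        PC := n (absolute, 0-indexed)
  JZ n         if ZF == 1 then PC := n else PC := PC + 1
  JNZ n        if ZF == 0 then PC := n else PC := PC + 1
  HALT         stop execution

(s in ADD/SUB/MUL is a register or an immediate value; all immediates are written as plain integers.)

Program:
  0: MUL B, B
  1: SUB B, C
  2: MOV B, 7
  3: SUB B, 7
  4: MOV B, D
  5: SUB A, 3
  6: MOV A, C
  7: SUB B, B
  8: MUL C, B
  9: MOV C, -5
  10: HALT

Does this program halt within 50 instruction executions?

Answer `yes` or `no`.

Answer: yes

Derivation:
Step 1: PC=0 exec 'MUL B, B'. After: A=0 B=0 C=0 D=0 ZF=1 PC=1
Step 2: PC=1 exec 'SUB B, C'. After: A=0 B=0 C=0 D=0 ZF=1 PC=2
Step 3: PC=2 exec 'MOV B, 7'. After: A=0 B=7 C=0 D=0 ZF=1 PC=3
Step 4: PC=3 exec 'SUB B, 7'. After: A=0 B=0 C=0 D=0 ZF=1 PC=4
Step 5: PC=4 exec 'MOV B, D'. After: A=0 B=0 C=0 D=0 ZF=1 PC=5
Step 6: PC=5 exec 'SUB A, 3'. After: A=-3 B=0 C=0 D=0 ZF=0 PC=6
Step 7: PC=6 exec 'MOV A, C'. After: A=0 B=0 C=0 D=0 ZF=0 PC=7
Step 8: PC=7 exec 'SUB B, B'. After: A=0 B=0 C=0 D=0 ZF=1 PC=8
Step 9: PC=8 exec 'MUL C, B'. After: A=0 B=0 C=0 D=0 ZF=1 PC=9
Step 10: PC=9 exec 'MOV C, -5'. After: A=0 B=0 C=-5 D=0 ZF=1 PC=10
Step 11: PC=10 exec 'HALT'. After: A=0 B=0 C=-5 D=0 ZF=1 PC=10 HALTED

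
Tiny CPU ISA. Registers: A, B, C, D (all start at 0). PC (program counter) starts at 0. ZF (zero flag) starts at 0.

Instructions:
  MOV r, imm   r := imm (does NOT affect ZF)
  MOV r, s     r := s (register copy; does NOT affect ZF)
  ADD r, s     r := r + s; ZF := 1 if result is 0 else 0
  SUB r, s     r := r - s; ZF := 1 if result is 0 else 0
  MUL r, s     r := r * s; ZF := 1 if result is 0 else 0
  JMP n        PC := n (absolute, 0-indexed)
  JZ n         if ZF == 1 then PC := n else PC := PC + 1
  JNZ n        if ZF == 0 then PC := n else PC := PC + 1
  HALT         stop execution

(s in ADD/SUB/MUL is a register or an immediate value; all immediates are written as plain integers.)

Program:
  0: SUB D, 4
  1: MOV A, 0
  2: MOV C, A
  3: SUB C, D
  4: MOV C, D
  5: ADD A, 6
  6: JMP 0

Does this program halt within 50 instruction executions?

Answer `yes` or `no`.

Answer: no

Derivation:
Step 1: PC=0 exec 'SUB D, 4'. After: A=0 B=0 C=0 D=-4 ZF=0 PC=1
Step 2: PC=1 exec 'MOV A, 0'. After: A=0 B=0 C=0 D=-4 ZF=0 PC=2
Step 3: PC=2 exec 'MOV C, A'. After: A=0 B=0 C=0 D=-4 ZF=0 PC=3
Step 4: PC=3 exec 'SUB C, D'. After: A=0 B=0 C=4 D=-4 ZF=0 PC=4
Step 5: PC=4 exec 'MOV C, D'. After: A=0 B=0 C=-4 D=-4 ZF=0 PC=5
Step 6: PC=5 exec 'ADD A, 6'. After: A=6 B=0 C=-4 D=-4 ZF=0 PC=6
Step 7: PC=6 exec 'JMP 0'. After: A=6 B=0 C=-4 D=-4 ZF=0 PC=0
Step 8: PC=0 exec 'SUB D, 4'. After: A=6 B=0 C=-4 D=-8 ZF=0 PC=1
Step 9: PC=1 exec 'MOV A, 0'. After: A=0 B=0 C=-4 D=-8 ZF=0 PC=2
Step 10: PC=2 exec 'MOV C, A'. After: A=0 B=0 C=0 D=-8 ZF=0 PC=3
Step 11: PC=3 exec 'SUB C, D'. After: A=0 B=0 C=8 D=-8 ZF=0 PC=4
Step 12: PC=4 exec 'MOV C, D'. After: A=0 B=0 C=-8 D=-8 ZF=0 PC=5
Step 13: PC=5 exec 'ADD A, 6'. After: A=6 B=0 C=-8 D=-8 ZF=0 PC=6
Step 14: PC=6 exec 'JMP 0'. After: A=6 B=0 C=-8 D=-8 ZF=0 PC=0
Step 15: PC=0 exec 'SUB D, 4'. After: A=6 B=0 C=-8 D=-12 ZF=0 PC=1
After 50 steps: not halted. PC revisits the same instructions with no path to HALT; will never halt.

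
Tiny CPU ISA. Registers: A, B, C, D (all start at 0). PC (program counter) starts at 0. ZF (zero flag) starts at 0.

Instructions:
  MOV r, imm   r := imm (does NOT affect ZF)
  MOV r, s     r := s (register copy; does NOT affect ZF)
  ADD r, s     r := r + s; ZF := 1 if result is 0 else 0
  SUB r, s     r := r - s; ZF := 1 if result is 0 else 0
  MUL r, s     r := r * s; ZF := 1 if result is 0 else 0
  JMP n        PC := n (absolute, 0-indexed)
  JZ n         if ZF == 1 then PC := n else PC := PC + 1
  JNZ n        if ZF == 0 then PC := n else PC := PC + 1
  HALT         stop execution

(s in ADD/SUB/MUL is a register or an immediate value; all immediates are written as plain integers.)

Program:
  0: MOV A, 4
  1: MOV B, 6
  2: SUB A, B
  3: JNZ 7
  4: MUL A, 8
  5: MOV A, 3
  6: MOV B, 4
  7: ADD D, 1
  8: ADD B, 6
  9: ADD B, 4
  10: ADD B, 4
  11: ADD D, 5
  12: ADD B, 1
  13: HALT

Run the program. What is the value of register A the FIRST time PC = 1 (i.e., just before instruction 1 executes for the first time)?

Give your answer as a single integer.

Step 1: PC=0 exec 'MOV A, 4'. After: A=4 B=0 C=0 D=0 ZF=0 PC=1
First time PC=1: A=4

4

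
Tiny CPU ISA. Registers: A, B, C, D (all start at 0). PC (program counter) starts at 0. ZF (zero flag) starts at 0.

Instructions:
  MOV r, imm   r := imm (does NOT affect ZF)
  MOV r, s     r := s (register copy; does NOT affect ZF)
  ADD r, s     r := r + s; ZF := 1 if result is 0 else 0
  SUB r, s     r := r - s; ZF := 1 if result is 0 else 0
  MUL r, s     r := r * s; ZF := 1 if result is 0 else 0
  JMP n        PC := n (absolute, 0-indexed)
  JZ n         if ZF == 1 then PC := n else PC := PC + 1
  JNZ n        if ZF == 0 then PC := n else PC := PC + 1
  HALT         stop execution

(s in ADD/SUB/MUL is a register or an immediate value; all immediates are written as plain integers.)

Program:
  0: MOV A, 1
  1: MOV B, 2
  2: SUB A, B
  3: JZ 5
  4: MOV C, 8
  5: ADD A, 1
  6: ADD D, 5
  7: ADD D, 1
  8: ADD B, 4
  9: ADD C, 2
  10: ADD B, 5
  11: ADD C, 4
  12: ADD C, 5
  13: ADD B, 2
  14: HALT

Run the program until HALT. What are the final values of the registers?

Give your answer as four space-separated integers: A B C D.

Step 1: PC=0 exec 'MOV A, 1'. After: A=1 B=0 C=0 D=0 ZF=0 PC=1
Step 2: PC=1 exec 'MOV B, 2'. After: A=1 B=2 C=0 D=0 ZF=0 PC=2
Step 3: PC=2 exec 'SUB A, B'. After: A=-1 B=2 C=0 D=0 ZF=0 PC=3
Step 4: PC=3 exec 'JZ 5'. After: A=-1 B=2 C=0 D=0 ZF=0 PC=4
Step 5: PC=4 exec 'MOV C, 8'. After: A=-1 B=2 C=8 D=0 ZF=0 PC=5
Step 6: PC=5 exec 'ADD A, 1'. After: A=0 B=2 C=8 D=0 ZF=1 PC=6
Step 7: PC=6 exec 'ADD D, 5'. After: A=0 B=2 C=8 D=5 ZF=0 PC=7
Step 8: PC=7 exec 'ADD D, 1'. After: A=0 B=2 C=8 D=6 ZF=0 PC=8
Step 9: PC=8 exec 'ADD B, 4'. After: A=0 B=6 C=8 D=6 ZF=0 PC=9
Step 10: PC=9 exec 'ADD C, 2'. After: A=0 B=6 C=10 D=6 ZF=0 PC=10
Step 11: PC=10 exec 'ADD B, 5'. After: A=0 B=11 C=10 D=6 ZF=0 PC=11
Step 12: PC=11 exec 'ADD C, 4'. After: A=0 B=11 C=14 D=6 ZF=0 PC=12
Step 13: PC=12 exec 'ADD C, 5'. After: A=0 B=11 C=19 D=6 ZF=0 PC=13
Step 14: PC=13 exec 'ADD B, 2'. After: A=0 B=13 C=19 D=6 ZF=0 PC=14
Step 15: PC=14 exec 'HALT'. After: A=0 B=13 C=19 D=6 ZF=0 PC=14 HALTED

Answer: 0 13 19 6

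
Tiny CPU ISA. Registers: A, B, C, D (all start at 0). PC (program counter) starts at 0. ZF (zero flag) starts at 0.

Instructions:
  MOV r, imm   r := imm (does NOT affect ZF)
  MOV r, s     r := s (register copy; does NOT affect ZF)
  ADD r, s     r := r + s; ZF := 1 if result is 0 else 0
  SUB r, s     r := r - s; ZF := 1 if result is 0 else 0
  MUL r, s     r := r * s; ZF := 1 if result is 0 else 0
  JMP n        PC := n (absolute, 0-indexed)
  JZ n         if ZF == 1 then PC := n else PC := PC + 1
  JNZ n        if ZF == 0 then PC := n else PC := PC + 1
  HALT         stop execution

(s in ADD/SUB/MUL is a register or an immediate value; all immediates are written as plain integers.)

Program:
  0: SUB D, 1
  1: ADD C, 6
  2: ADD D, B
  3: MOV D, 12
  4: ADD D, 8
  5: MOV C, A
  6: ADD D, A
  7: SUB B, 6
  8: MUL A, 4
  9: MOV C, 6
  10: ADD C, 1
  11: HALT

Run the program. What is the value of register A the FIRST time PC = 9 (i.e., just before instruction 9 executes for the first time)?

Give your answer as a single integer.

Step 1: PC=0 exec 'SUB D, 1'. After: A=0 B=0 C=0 D=-1 ZF=0 PC=1
Step 2: PC=1 exec 'ADD C, 6'. After: A=0 B=0 C=6 D=-1 ZF=0 PC=2
Step 3: PC=2 exec 'ADD D, B'. After: A=0 B=0 C=6 D=-1 ZF=0 PC=3
Step 4: PC=3 exec 'MOV D, 12'. After: A=0 B=0 C=6 D=12 ZF=0 PC=4
Step 5: PC=4 exec 'ADD D, 8'. After: A=0 B=0 C=6 D=20 ZF=0 PC=5
Step 6: PC=5 exec 'MOV C, A'. After: A=0 B=0 C=0 D=20 ZF=0 PC=6
Step 7: PC=6 exec 'ADD D, A'. After: A=0 B=0 C=0 D=20 ZF=0 PC=7
Step 8: PC=7 exec 'SUB B, 6'. After: A=0 B=-6 C=0 D=20 ZF=0 PC=8
Step 9: PC=8 exec 'MUL A, 4'. After: A=0 B=-6 C=0 D=20 ZF=1 PC=9
First time PC=9: A=0

0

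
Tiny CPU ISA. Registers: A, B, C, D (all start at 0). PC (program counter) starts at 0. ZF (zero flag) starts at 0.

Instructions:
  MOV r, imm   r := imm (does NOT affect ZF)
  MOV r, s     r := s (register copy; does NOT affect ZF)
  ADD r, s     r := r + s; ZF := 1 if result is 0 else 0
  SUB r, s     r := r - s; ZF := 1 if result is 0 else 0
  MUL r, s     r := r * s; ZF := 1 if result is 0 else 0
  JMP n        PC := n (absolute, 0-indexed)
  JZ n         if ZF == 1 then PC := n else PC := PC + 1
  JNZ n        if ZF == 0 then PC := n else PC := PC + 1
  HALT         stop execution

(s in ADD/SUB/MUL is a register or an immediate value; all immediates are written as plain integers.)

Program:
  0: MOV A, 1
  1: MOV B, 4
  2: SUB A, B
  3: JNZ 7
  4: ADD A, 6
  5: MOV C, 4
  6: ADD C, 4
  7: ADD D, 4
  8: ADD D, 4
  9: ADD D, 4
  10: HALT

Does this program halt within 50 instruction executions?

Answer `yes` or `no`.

Step 1: PC=0 exec 'MOV A, 1'. After: A=1 B=0 C=0 D=0 ZF=0 PC=1
Step 2: PC=1 exec 'MOV B, 4'. After: A=1 B=4 C=0 D=0 ZF=0 PC=2
Step 3: PC=2 exec 'SUB A, B'. After: A=-3 B=4 C=0 D=0 ZF=0 PC=3
Step 4: PC=3 exec 'JNZ 7'. After: A=-3 B=4 C=0 D=0 ZF=0 PC=7
Step 5: PC=7 exec 'ADD D, 4'. After: A=-3 B=4 C=0 D=4 ZF=0 PC=8
Step 6: PC=8 exec 'ADD D, 4'. After: A=-3 B=4 C=0 D=8 ZF=0 PC=9
Step 7: PC=9 exec 'ADD D, 4'. After: A=-3 B=4 C=0 D=12 ZF=0 PC=10
Step 8: PC=10 exec 'HALT'. After: A=-3 B=4 C=0 D=12 ZF=0 PC=10 HALTED

Answer: yes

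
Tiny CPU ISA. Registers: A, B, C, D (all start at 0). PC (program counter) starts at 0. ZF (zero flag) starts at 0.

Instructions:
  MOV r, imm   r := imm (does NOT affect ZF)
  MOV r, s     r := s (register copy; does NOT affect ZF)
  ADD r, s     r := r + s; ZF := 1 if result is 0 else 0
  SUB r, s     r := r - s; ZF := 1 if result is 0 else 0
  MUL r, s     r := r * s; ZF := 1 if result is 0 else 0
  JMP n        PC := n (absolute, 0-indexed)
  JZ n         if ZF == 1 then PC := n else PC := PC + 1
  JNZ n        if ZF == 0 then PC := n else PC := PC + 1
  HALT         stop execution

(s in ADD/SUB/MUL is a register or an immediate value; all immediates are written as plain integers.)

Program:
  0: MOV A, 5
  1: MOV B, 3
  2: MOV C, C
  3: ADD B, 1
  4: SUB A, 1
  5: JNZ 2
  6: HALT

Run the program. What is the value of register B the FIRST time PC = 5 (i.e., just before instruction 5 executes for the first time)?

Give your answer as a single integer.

Step 1: PC=0 exec 'MOV A, 5'. After: A=5 B=0 C=0 D=0 ZF=0 PC=1
Step 2: PC=1 exec 'MOV B, 3'. After: A=5 B=3 C=0 D=0 ZF=0 PC=2
Step 3: PC=2 exec 'MOV C, C'. After: A=5 B=3 C=0 D=0 ZF=0 PC=3
Step 4: PC=3 exec 'ADD B, 1'. After: A=5 B=4 C=0 D=0 ZF=0 PC=4
Step 5: PC=4 exec 'SUB A, 1'. After: A=4 B=4 C=0 D=0 ZF=0 PC=5
First time PC=5: B=4

4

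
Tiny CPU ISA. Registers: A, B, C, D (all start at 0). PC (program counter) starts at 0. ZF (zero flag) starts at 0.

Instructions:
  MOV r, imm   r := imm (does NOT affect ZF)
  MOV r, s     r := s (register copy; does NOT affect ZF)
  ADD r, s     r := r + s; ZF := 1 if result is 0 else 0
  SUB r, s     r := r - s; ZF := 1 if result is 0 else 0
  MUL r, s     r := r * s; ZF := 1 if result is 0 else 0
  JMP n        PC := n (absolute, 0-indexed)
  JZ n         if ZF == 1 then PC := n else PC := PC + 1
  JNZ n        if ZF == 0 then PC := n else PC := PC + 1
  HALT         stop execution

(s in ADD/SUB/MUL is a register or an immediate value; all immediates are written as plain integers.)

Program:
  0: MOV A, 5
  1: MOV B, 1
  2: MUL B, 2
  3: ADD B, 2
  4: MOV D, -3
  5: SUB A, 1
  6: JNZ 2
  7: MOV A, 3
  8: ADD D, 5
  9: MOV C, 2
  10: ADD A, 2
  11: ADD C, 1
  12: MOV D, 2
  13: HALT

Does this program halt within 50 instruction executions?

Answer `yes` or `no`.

Step 1: PC=0 exec 'MOV A, 5'. After: A=5 B=0 C=0 D=0 ZF=0 PC=1
Step 2: PC=1 exec 'MOV B, 1'. After: A=5 B=1 C=0 D=0 ZF=0 PC=2
Step 3: PC=2 exec 'MUL B, 2'. After: A=5 B=2 C=0 D=0 ZF=0 PC=3
Step 4: PC=3 exec 'ADD B, 2'. After: A=5 B=4 C=0 D=0 ZF=0 PC=4
Step 5: PC=4 exec 'MOV D, -3'. After: A=5 B=4 C=0 D=-3 ZF=0 PC=5
Step 6: PC=5 exec 'SUB A, 1'. After: A=4 B=4 C=0 D=-3 ZF=0 PC=6
Step 7: PC=6 exec 'JNZ 2'. After: A=4 B=4 C=0 D=-3 ZF=0 PC=2
Step 8: PC=2 exec 'MUL B, 2'. After: A=4 B=8 C=0 D=-3 ZF=0 PC=3
Step 9: PC=3 exec 'ADD B, 2'. After: A=4 B=10 C=0 D=-3 ZF=0 PC=4
Step 10: PC=4 exec 'MOV D, -3'. After: A=4 B=10 C=0 D=-3 ZF=0 PC=5
Step 11: PC=5 exec 'SUB A, 1'. After: A=3 B=10 C=0 D=-3 ZF=0 PC=6
Step 12: PC=6 exec 'JNZ 2'. After: A=3 B=10 C=0 D=-3 ZF=0 PC=2
Step 13: PC=2 exec 'MUL B, 2'. After: A=3 B=20 C=0 D=-3 ZF=0 PC=3
Step 14: PC=3 exec 'ADD B, 2'. After: A=3 B=22 C=0 D=-3 ZF=0 PC=4
Step 15: PC=4 exec 'MOV D, -3'. After: A=3 B=22 C=0 D=-3 ZF=0 PC=5
Step 16: PC=5 exec 'SUB A, 1'. After: A=2 B=22 C=0 D=-3 ZF=0 PC=6
Step 17: PC=6 exec 'JNZ 2'. After: A=2 B=22 C=0 D=-3 ZF=0 PC=2
Step 18: PC=2 exec 'MUL B, 2'. After: A=2 B=44 C=0 D=-3 ZF=0 PC=3
Step 19: PC=3 exec 'ADD B, 2'. After: A=2 B=46 C=0 D=-3 ZF=0 PC=4
Step 20: PC=4 exec 'MOV D, -3'. After: A=2 B=46 C=0 D=-3 ZF=0 PC=5
Step 21: PC=5 exec 'SUB A, 1'. After: A=1 B=46 C=0 D=-3 ZF=0 PC=6
Step 22: PC=6 exec 'JNZ 2'. After: A=1 B=46 C=0 D=-3 ZF=0 PC=2
Step 23: PC=2 exec 'MUL B, 2'. After: A=1 B=92 C=0 D=-3 ZF=0 PC=3
Step 24: PC=3 exec 'ADD B, 2'. After: A=1 B=94 C=0 D=-3 ZF=0 PC=4
Step 25: PC=4 exec 'MOV D, -3'. After: A=1 B=94 C=0 D=-3 ZF=0 PC=5
Step 26: PC=5 exec 'SUB A, 1'. After: A=0 B=94 C=0 D=-3 ZF=1 PC=6
Step 27: PC=6 exec 'JNZ 2'. After: A=0 B=94 C=0 D=-3 ZF=1 PC=7
Step 28: PC=7 exec 'MOV A, 3'. After: A=3 B=94 C=0 D=-3 ZF=1 PC=8
Step 29: PC=8 exec 'ADD D, 5'. After: A=3 B=94 C=0 D=2 ZF=0 PC=9
Step 30: PC=9 exec 'MOV C, 2'. After: A=3 B=94 C=2 D=2 ZF=0 PC=10
Step 31: PC=10 exec 'ADD A, 2'. After: A=5 B=94 C=2 D=2 ZF=0 PC=11
Step 32: PC=11 exec 'ADD C, 1'. After: A=5 B=94 C=3 D=2 ZF=0 PC=12
Step 33: PC=12 exec 'MOV D, 2'. After: A=5 B=94 C=3 D=2 ZF=0 PC=13
Step 34: PC=13 exec 'HALT'. After: A=5 B=94 C=3 D=2 ZF=0 PC=13 HALTED

Answer: yes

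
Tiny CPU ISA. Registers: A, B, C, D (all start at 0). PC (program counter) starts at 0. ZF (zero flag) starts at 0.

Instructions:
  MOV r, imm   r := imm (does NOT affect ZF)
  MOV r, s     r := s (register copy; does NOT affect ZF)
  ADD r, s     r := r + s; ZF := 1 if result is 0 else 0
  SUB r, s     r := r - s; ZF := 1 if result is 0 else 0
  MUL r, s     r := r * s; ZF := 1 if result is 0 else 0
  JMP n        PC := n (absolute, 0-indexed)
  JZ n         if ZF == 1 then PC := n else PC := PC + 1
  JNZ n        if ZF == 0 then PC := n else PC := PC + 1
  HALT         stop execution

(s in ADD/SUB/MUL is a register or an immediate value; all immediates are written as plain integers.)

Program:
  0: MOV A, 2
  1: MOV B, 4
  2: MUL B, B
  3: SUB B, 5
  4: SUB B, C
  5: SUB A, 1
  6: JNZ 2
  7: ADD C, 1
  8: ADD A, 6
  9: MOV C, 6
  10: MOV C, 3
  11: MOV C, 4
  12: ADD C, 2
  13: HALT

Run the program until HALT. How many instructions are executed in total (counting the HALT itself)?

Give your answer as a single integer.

Answer: 19

Derivation:
Step 1: PC=0 exec 'MOV A, 2'. After: A=2 B=0 C=0 D=0 ZF=0 PC=1
Step 2: PC=1 exec 'MOV B, 4'. After: A=2 B=4 C=0 D=0 ZF=0 PC=2
Step 3: PC=2 exec 'MUL B, B'. After: A=2 B=16 C=0 D=0 ZF=0 PC=3
Step 4: PC=3 exec 'SUB B, 5'. After: A=2 B=11 C=0 D=0 ZF=0 PC=4
Step 5: PC=4 exec 'SUB B, C'. After: A=2 B=11 C=0 D=0 ZF=0 PC=5
Step 6: PC=5 exec 'SUB A, 1'. After: A=1 B=11 C=0 D=0 ZF=0 PC=6
Step 7: PC=6 exec 'JNZ 2'. After: A=1 B=11 C=0 D=0 ZF=0 PC=2
Step 8: PC=2 exec 'MUL B, B'. After: A=1 B=121 C=0 D=0 ZF=0 PC=3
Step 9: PC=3 exec 'SUB B, 5'. After: A=1 B=116 C=0 D=0 ZF=0 PC=4
Step 10: PC=4 exec 'SUB B, C'. After: A=1 B=116 C=0 D=0 ZF=0 PC=5
Step 11: PC=5 exec 'SUB A, 1'. After: A=0 B=116 C=0 D=0 ZF=1 PC=6
Step 12: PC=6 exec 'JNZ 2'. After: A=0 B=116 C=0 D=0 ZF=1 PC=7
Step 13: PC=7 exec 'ADD C, 1'. After: A=0 B=116 C=1 D=0 ZF=0 PC=8
Step 14: PC=8 exec 'ADD A, 6'. After: A=6 B=116 C=1 D=0 ZF=0 PC=9
Step 15: PC=9 exec 'MOV C, 6'. After: A=6 B=116 C=6 D=0 ZF=0 PC=10
Step 16: PC=10 exec 'MOV C, 3'. After: A=6 B=116 C=3 D=0 ZF=0 PC=11
Step 17: PC=11 exec 'MOV C, 4'. After: A=6 B=116 C=4 D=0 ZF=0 PC=12
Step 18: PC=12 exec 'ADD C, 2'. After: A=6 B=116 C=6 D=0 ZF=0 PC=13
Step 19: PC=13 exec 'HALT'. After: A=6 B=116 C=6 D=0 ZF=0 PC=13 HALTED
Total instructions executed: 19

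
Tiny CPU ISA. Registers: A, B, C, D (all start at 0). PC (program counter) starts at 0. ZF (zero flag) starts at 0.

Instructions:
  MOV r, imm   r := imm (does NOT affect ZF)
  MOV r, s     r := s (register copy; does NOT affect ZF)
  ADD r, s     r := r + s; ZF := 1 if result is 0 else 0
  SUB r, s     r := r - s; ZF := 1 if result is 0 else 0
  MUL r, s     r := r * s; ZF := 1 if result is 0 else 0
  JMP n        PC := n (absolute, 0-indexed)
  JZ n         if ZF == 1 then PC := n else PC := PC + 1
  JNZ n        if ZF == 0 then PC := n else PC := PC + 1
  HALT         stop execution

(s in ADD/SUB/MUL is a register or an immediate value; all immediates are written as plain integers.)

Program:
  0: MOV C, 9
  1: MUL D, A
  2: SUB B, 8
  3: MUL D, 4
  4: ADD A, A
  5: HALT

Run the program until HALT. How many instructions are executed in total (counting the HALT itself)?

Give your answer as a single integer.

Step 1: PC=0 exec 'MOV C, 9'. After: A=0 B=0 C=9 D=0 ZF=0 PC=1
Step 2: PC=1 exec 'MUL D, A'. After: A=0 B=0 C=9 D=0 ZF=1 PC=2
Step 3: PC=2 exec 'SUB B, 8'. After: A=0 B=-8 C=9 D=0 ZF=0 PC=3
Step 4: PC=3 exec 'MUL D, 4'. After: A=0 B=-8 C=9 D=0 ZF=1 PC=4
Step 5: PC=4 exec 'ADD A, A'. After: A=0 B=-8 C=9 D=0 ZF=1 PC=5
Step 6: PC=5 exec 'HALT'. After: A=0 B=-8 C=9 D=0 ZF=1 PC=5 HALTED
Total instructions executed: 6

Answer: 6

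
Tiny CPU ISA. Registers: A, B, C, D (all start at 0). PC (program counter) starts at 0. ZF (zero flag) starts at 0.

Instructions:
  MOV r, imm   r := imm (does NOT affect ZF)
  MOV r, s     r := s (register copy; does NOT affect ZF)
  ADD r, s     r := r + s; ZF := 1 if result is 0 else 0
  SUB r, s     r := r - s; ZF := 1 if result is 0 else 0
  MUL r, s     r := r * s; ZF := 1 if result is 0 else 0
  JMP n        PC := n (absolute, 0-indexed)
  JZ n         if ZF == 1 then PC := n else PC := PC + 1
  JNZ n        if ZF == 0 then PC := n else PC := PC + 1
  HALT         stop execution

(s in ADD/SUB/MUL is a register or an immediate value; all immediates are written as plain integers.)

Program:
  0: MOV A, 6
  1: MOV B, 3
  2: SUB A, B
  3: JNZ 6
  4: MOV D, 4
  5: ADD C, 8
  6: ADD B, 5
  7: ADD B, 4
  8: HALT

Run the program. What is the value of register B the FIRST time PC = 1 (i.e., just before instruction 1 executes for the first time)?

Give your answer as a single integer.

Step 1: PC=0 exec 'MOV A, 6'. After: A=6 B=0 C=0 D=0 ZF=0 PC=1
First time PC=1: B=0

0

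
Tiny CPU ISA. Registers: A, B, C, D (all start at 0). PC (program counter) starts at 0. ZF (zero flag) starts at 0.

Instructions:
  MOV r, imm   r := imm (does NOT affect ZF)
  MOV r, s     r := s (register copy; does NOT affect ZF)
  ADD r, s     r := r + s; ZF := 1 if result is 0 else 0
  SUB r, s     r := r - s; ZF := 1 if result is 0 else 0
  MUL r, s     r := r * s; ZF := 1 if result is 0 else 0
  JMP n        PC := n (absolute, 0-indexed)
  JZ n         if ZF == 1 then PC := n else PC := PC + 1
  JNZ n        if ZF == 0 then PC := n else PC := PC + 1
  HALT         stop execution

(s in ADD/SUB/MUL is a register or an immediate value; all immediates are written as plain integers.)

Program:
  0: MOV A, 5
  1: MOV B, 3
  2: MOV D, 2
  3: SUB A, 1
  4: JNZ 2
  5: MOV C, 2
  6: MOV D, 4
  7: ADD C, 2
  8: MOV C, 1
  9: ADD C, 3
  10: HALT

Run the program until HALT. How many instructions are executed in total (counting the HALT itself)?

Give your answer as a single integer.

Step 1: PC=0 exec 'MOV A, 5'. After: A=5 B=0 C=0 D=0 ZF=0 PC=1
Step 2: PC=1 exec 'MOV B, 3'. After: A=5 B=3 C=0 D=0 ZF=0 PC=2
Step 3: PC=2 exec 'MOV D, 2'. After: A=5 B=3 C=0 D=2 ZF=0 PC=3
Step 4: PC=3 exec 'SUB A, 1'. After: A=4 B=3 C=0 D=2 ZF=0 PC=4
Step 5: PC=4 exec 'JNZ 2'. After: A=4 B=3 C=0 D=2 ZF=0 PC=2
Step 6: PC=2 exec 'MOV D, 2'. After: A=4 B=3 C=0 D=2 ZF=0 PC=3
Step 7: PC=3 exec 'SUB A, 1'. After: A=3 B=3 C=0 D=2 ZF=0 PC=4
Step 8: PC=4 exec 'JNZ 2'. After: A=3 B=3 C=0 D=2 ZF=0 PC=2
Step 9: PC=2 exec 'MOV D, 2'. After: A=3 B=3 C=0 D=2 ZF=0 PC=3
Step 10: PC=3 exec 'SUB A, 1'. After: A=2 B=3 C=0 D=2 ZF=0 PC=4
Step 11: PC=4 exec 'JNZ 2'. After: A=2 B=3 C=0 D=2 ZF=0 PC=2
Step 12: PC=2 exec 'MOV D, 2'. After: A=2 B=3 C=0 D=2 ZF=0 PC=3
Step 13: PC=3 exec 'SUB A, 1'. After: A=1 B=3 C=0 D=2 ZF=0 PC=4
Step 14: PC=4 exec 'JNZ 2'. After: A=1 B=3 C=0 D=2 ZF=0 PC=2
Step 15: PC=2 exec 'MOV D, 2'. After: A=1 B=3 C=0 D=2 ZF=0 PC=3
Step 16: PC=3 exec 'SUB A, 1'. After: A=0 B=3 C=0 D=2 ZF=1 PC=4
Step 17: PC=4 exec 'JNZ 2'. After: A=0 B=3 C=0 D=2 ZF=1 PC=5
Step 18: PC=5 exec 'MOV C, 2'. After: A=0 B=3 C=2 D=2 ZF=1 PC=6
Step 19: PC=6 exec 'MOV D, 4'. After: A=0 B=3 C=2 D=4 ZF=1 PC=7
Step 20: PC=7 exec 'ADD C, 2'. After: A=0 B=3 C=4 D=4 ZF=0 PC=8
Step 21: PC=8 exec 'MOV C, 1'. After: A=0 B=3 C=1 D=4 ZF=0 PC=9
Step 22: PC=9 exec 'ADD C, 3'. After: A=0 B=3 C=4 D=4 ZF=0 PC=10
Step 23: PC=10 exec 'HALT'. After: A=0 B=3 C=4 D=4 ZF=0 PC=10 HALTED
Total instructions executed: 23

Answer: 23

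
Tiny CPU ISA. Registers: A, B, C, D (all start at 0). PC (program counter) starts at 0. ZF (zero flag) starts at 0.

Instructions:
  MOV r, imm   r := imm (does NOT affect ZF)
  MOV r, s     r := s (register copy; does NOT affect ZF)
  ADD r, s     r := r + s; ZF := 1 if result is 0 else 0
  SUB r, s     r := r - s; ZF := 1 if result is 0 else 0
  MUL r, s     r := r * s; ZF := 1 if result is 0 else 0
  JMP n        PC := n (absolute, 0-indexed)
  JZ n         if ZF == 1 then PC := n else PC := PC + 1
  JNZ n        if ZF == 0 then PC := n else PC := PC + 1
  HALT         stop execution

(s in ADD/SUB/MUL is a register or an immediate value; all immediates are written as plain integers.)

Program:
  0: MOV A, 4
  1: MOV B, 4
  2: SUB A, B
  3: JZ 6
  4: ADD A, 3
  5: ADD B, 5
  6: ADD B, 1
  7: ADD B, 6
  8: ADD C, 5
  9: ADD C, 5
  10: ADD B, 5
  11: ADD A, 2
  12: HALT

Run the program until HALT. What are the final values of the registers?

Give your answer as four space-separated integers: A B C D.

Step 1: PC=0 exec 'MOV A, 4'. After: A=4 B=0 C=0 D=0 ZF=0 PC=1
Step 2: PC=1 exec 'MOV B, 4'. After: A=4 B=4 C=0 D=0 ZF=0 PC=2
Step 3: PC=2 exec 'SUB A, B'. After: A=0 B=4 C=0 D=0 ZF=1 PC=3
Step 4: PC=3 exec 'JZ 6'. After: A=0 B=4 C=0 D=0 ZF=1 PC=6
Step 5: PC=6 exec 'ADD B, 1'. After: A=0 B=5 C=0 D=0 ZF=0 PC=7
Step 6: PC=7 exec 'ADD B, 6'. After: A=0 B=11 C=0 D=0 ZF=0 PC=8
Step 7: PC=8 exec 'ADD C, 5'. After: A=0 B=11 C=5 D=0 ZF=0 PC=9
Step 8: PC=9 exec 'ADD C, 5'. After: A=0 B=11 C=10 D=0 ZF=0 PC=10
Step 9: PC=10 exec 'ADD B, 5'. After: A=0 B=16 C=10 D=0 ZF=0 PC=11
Step 10: PC=11 exec 'ADD A, 2'. After: A=2 B=16 C=10 D=0 ZF=0 PC=12
Step 11: PC=12 exec 'HALT'. After: A=2 B=16 C=10 D=0 ZF=0 PC=12 HALTED

Answer: 2 16 10 0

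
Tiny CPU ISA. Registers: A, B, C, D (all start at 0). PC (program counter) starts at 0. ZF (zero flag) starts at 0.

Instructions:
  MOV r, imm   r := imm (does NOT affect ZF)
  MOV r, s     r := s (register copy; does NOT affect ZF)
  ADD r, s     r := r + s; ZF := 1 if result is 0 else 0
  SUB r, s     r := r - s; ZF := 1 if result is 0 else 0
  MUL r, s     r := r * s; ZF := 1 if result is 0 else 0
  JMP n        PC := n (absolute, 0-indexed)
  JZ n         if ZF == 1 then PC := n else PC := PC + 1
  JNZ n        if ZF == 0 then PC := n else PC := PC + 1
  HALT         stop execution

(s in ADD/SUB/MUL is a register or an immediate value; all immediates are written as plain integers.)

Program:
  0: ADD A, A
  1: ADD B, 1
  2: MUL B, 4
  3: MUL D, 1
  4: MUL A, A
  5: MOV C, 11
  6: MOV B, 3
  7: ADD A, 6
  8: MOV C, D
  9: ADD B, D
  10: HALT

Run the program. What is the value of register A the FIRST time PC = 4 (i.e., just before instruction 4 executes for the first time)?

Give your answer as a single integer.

Step 1: PC=0 exec 'ADD A, A'. After: A=0 B=0 C=0 D=0 ZF=1 PC=1
Step 2: PC=1 exec 'ADD B, 1'. After: A=0 B=1 C=0 D=0 ZF=0 PC=2
Step 3: PC=2 exec 'MUL B, 4'. After: A=0 B=4 C=0 D=0 ZF=0 PC=3
Step 4: PC=3 exec 'MUL D, 1'. After: A=0 B=4 C=0 D=0 ZF=1 PC=4
First time PC=4: A=0

0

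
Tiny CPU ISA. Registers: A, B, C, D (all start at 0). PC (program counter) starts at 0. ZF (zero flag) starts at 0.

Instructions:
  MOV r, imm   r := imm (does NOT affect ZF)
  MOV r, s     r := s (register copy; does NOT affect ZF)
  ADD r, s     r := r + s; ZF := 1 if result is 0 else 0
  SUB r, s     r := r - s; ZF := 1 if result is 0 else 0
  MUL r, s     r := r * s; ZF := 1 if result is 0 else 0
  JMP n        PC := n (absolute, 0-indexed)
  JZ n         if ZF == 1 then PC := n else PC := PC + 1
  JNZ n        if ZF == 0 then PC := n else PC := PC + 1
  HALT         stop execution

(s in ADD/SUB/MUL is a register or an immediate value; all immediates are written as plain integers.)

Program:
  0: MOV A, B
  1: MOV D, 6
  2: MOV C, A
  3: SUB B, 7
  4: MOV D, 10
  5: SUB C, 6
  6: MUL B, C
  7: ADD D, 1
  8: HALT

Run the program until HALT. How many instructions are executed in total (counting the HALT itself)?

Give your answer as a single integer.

Step 1: PC=0 exec 'MOV A, B'. After: A=0 B=0 C=0 D=0 ZF=0 PC=1
Step 2: PC=1 exec 'MOV D, 6'. After: A=0 B=0 C=0 D=6 ZF=0 PC=2
Step 3: PC=2 exec 'MOV C, A'. After: A=0 B=0 C=0 D=6 ZF=0 PC=3
Step 4: PC=3 exec 'SUB B, 7'. After: A=0 B=-7 C=0 D=6 ZF=0 PC=4
Step 5: PC=4 exec 'MOV D, 10'. After: A=0 B=-7 C=0 D=10 ZF=0 PC=5
Step 6: PC=5 exec 'SUB C, 6'. After: A=0 B=-7 C=-6 D=10 ZF=0 PC=6
Step 7: PC=6 exec 'MUL B, C'. After: A=0 B=42 C=-6 D=10 ZF=0 PC=7
Step 8: PC=7 exec 'ADD D, 1'. After: A=0 B=42 C=-6 D=11 ZF=0 PC=8
Step 9: PC=8 exec 'HALT'. After: A=0 B=42 C=-6 D=11 ZF=0 PC=8 HALTED
Total instructions executed: 9

Answer: 9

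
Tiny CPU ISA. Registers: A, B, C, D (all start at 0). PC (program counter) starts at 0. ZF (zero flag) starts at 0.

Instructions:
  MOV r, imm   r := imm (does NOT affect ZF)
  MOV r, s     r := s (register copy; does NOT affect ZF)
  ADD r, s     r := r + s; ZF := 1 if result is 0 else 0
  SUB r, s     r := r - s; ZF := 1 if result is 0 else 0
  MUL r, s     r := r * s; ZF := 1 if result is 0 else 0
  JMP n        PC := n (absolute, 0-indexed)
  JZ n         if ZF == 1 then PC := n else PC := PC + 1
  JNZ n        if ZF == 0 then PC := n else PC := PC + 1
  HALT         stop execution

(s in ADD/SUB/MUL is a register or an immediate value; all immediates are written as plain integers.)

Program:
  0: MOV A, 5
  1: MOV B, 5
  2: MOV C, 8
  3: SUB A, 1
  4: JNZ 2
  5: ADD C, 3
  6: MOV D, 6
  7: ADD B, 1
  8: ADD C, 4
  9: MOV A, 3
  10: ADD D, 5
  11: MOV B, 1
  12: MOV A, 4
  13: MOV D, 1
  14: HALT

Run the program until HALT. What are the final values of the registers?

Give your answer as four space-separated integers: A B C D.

Answer: 4 1 15 1

Derivation:
Step 1: PC=0 exec 'MOV A, 5'. After: A=5 B=0 C=0 D=0 ZF=0 PC=1
Step 2: PC=1 exec 'MOV B, 5'. After: A=5 B=5 C=0 D=0 ZF=0 PC=2
Step 3: PC=2 exec 'MOV C, 8'. After: A=5 B=5 C=8 D=0 ZF=0 PC=3
Step 4: PC=3 exec 'SUB A, 1'. After: A=4 B=5 C=8 D=0 ZF=0 PC=4
Step 5: PC=4 exec 'JNZ 2'. After: A=4 B=5 C=8 D=0 ZF=0 PC=2
Step 6: PC=2 exec 'MOV C, 8'. After: A=4 B=5 C=8 D=0 ZF=0 PC=3
Step 7: PC=3 exec 'SUB A, 1'. After: A=3 B=5 C=8 D=0 ZF=0 PC=4
Step 8: PC=4 exec 'JNZ 2'. After: A=3 B=5 C=8 D=0 ZF=0 PC=2
Step 9: PC=2 exec 'MOV C, 8'. After: A=3 B=5 C=8 D=0 ZF=0 PC=3
Step 10: PC=3 exec 'SUB A, 1'. After: A=2 B=5 C=8 D=0 ZF=0 PC=4
Step 11: PC=4 exec 'JNZ 2'. After: A=2 B=5 C=8 D=0 ZF=0 PC=2
Step 12: PC=2 exec 'MOV C, 8'. After: A=2 B=5 C=8 D=0 ZF=0 PC=3
Step 13: PC=3 exec 'SUB A, 1'. After: A=1 B=5 C=8 D=0 ZF=0 PC=4
Step 14: PC=4 exec 'JNZ 2'. After: A=1 B=5 C=8 D=0 ZF=0 PC=2
Step 15: PC=2 exec 'MOV C, 8'. After: A=1 B=5 C=8 D=0 ZF=0 PC=3
Step 16: PC=3 exec 'SUB A, 1'. After: A=0 B=5 C=8 D=0 ZF=1 PC=4
Step 17: PC=4 exec 'JNZ 2'. After: A=0 B=5 C=8 D=0 ZF=1 PC=5
Step 18: PC=5 exec 'ADD C, 3'. After: A=0 B=5 C=11 D=0 ZF=0 PC=6
Step 19: PC=6 exec 'MOV D, 6'. After: A=0 B=5 C=11 D=6 ZF=0 PC=7
Step 20: PC=7 exec 'ADD B, 1'. After: A=0 B=6 C=11 D=6 ZF=0 PC=8
Step 21: PC=8 exec 'ADD C, 4'. After: A=0 B=6 C=15 D=6 ZF=0 PC=9
Step 22: PC=9 exec 'MOV A, 3'. After: A=3 B=6 C=15 D=6 ZF=0 PC=10
Step 23: PC=10 exec 'ADD D, 5'. After: A=3 B=6 C=15 D=11 ZF=0 PC=11
Step 24: PC=11 exec 'MOV B, 1'. After: A=3 B=1 C=15 D=11 ZF=0 PC=12
Step 25: PC=12 exec 'MOV A, 4'. After: A=4 B=1 C=15 D=11 ZF=0 PC=13
Step 26: PC=13 exec 'MOV D, 1'. After: A=4 B=1 C=15 D=1 ZF=0 PC=14
Step 27: PC=14 exec 'HALT'. After: A=4 B=1 C=15 D=1 ZF=0 PC=14 HALTED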